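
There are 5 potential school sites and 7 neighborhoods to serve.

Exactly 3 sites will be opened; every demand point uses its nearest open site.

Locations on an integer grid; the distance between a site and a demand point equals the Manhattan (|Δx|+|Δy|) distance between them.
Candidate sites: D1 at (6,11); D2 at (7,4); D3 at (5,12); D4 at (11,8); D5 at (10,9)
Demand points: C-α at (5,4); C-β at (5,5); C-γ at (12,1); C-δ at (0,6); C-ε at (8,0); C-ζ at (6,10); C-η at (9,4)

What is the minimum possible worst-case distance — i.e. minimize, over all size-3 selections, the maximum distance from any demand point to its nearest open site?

9

Open {D1, D2, D3}.
  Farthest demand point is C-δ at distance 9 (to D2); all others are ≤ 9.
With {D1, D2, D4} the worst case is 9.
With {D1, D2, D5} the worst case is 9.
No size-3 selection achieves below 9.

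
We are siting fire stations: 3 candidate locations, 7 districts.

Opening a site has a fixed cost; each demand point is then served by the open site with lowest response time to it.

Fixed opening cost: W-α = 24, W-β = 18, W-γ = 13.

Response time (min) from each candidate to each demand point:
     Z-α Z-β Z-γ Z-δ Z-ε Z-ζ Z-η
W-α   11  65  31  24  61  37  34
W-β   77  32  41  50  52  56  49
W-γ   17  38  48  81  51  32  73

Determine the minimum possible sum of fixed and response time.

258

Open {W-α, W-γ}: assign each demand point to its cheapest open site.
  Z-α→W-α 11, Z-β→W-γ 38, Z-γ→W-α 31, Z-δ→W-α 24, Z-ε→W-γ 51, Z-ζ→W-γ 32, Z-η→W-α 34
  response time 221, fixed 37 → total 258.
Compare {W-α, W-β}: response time 221 + fixed 42 = 263.
Compare {W-α, W-β, W-γ}: response time 215 + fixed 55 = 270.
Compare {W-α}: response time 263 + fixed 24 = 287.
All other subsets cost ≥ 263. Minimum total cost: 258.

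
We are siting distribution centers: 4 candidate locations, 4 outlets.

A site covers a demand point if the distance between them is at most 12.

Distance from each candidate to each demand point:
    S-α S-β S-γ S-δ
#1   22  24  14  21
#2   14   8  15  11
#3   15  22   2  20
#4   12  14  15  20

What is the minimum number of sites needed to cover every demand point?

3

Coverage sets (demand points within 12 of each site):
  #1: {}
  #2: {S-β, S-δ}
  #3: {S-γ}
  #4: {S-α}
No 2 sites suffice: every size-2 union leaves at least one demand point uncovered.
But {#2, #3, #4} covers everything, so the minimum is 3.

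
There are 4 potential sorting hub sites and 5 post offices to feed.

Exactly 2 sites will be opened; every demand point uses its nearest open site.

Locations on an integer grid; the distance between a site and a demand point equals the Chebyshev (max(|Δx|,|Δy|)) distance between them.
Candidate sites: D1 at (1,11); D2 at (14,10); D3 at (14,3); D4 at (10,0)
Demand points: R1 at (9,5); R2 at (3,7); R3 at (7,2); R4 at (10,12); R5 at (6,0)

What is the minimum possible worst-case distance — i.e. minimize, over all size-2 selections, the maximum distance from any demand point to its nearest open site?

Open {D2, D4}.
  Farthest demand point is R2 at distance 7 (to D4); all others are ≤ 7.
With {D1, D3} the worst case is 9.
With {D1, D4} the worst case is 9.
No size-2 selection achieves below 7.

7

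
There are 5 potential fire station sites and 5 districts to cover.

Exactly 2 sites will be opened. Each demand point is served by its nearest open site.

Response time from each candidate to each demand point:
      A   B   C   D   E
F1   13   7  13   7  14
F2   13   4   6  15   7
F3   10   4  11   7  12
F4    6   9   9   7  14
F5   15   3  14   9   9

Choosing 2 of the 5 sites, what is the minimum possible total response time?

30

Open {F2, F4}.
  A→F4 6, B→F2 4, C→F2 6, D→F4 7, E→F2 7  ⇒ total 30.
Compare {F2, F3}: total 34.
Compare {F4, F5}: total 34.
No size-2 selection does better; minimum is 30.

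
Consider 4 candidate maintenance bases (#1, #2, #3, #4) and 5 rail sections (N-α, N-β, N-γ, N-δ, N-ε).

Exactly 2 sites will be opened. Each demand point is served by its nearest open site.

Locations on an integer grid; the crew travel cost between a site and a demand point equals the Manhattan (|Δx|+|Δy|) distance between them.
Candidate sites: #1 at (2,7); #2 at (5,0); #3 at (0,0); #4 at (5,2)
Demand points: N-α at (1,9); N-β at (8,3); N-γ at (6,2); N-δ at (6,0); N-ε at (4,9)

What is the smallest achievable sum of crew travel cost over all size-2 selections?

15

Open {#1, #4}.
  N-α→#1 3, N-β→#4 4, N-γ→#4 1, N-δ→#4 3, N-ε→#1 4  ⇒ total 15.
Compare {#1, #2}: total 17.
Compare {#2, #4}: total 25.
No size-2 selection does better; minimum is 15.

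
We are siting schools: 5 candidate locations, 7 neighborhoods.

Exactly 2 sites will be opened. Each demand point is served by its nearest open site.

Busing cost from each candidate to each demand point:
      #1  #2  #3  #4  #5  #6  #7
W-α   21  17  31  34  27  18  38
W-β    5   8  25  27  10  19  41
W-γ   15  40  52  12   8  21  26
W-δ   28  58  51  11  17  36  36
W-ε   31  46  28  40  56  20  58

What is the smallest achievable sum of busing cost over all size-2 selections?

Open {W-β, W-γ}.
  #1→W-β 5, #2→W-β 8, #3→W-β 25, #4→W-γ 12, #5→W-γ 8, #6→W-β 19, #7→W-γ 26  ⇒ total 103.
Compare {W-β, W-δ}: total 114.
Compare {W-α, W-γ}: total 127.
No size-2 selection does better; minimum is 103.

103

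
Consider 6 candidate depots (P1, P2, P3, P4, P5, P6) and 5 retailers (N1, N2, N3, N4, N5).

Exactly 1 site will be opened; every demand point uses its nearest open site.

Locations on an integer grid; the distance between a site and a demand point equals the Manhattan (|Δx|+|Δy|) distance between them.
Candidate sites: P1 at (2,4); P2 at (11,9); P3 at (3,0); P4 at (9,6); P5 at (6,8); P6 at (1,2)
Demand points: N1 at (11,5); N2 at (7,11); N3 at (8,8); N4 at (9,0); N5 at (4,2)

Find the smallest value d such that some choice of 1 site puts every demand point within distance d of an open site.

Open {P4}.
  Farthest demand point is N5 at distance 9 (to P4); all others are ≤ 9.
With {P5} the worst case is 11.
With {P1} the worst case is 12.
No size-1 selection achieves below 9.

9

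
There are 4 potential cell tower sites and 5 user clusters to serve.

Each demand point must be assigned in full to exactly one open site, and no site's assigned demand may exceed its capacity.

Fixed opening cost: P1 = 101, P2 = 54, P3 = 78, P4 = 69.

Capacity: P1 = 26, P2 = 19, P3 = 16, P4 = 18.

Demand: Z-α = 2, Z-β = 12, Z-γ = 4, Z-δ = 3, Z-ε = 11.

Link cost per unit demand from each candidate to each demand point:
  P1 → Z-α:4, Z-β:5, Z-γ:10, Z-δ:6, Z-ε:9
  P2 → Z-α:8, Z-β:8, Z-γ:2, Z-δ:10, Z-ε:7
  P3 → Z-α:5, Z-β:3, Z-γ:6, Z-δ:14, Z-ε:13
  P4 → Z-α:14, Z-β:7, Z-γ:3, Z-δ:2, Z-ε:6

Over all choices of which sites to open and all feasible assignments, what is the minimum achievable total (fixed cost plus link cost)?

277

Open {P3, P4}; cheapest assignment that respects the capacities:
  P3 (cap 16, load 14): Z-α, Z-β — cost 2×5 + 12×3 = 46
  P4 (cap 18, load 18): Z-γ, Z-δ, Z-ε — cost 4×3 + 3×2 + 11×6 = 84
  Shipping 130, fixed 147 → total 277.
  Any other capacity-feasible assignment to {P3, P4} ships for at least 130.
Compare {P2, P3}: its best feasible assignment gives total 293.
Compare {P2, P4}: its best feasible assignment gives total 314.
Every other set of open sites that can feasibly serve all demand totals ≥ 293 even under its best assignment. Minimum: 277.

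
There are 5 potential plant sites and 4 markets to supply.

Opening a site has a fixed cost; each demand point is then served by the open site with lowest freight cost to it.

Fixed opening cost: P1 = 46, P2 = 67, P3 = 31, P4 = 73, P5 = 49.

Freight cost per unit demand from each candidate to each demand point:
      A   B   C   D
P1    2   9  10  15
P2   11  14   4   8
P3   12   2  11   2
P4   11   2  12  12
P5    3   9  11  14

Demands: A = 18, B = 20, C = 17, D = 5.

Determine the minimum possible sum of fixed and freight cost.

298

Open {P1, P2, P3}: assign each demand point to its cheapest open site.
  A→P1 18×2=36, B→P3 20×2=40, C→P2 17×4=68, D→P3 5×2=10
  freight cost 154, fixed 144 → total 298.
Compare {P2, P3, P5}: freight cost 172 + fixed 147 = 319.
Compare {P1, P3}: freight cost 256 + fixed 77 = 333.
Compare {P1, P2, P3, P5}: freight cost 154 + fixed 193 = 347.
All other subsets cost ≥ 319. Minimum total cost: 298.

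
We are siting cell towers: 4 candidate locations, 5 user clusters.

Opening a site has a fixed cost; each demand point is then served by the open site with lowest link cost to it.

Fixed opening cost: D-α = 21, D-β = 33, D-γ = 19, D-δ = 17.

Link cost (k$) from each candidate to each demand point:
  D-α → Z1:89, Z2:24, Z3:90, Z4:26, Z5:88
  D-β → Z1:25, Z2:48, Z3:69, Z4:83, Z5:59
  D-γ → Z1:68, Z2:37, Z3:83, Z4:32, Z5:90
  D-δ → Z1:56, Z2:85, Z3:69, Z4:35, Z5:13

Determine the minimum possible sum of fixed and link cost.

226

Open {D-α, D-δ}: assign each demand point to its cheapest open site.
  Z1→D-δ 56, Z2→D-α 24, Z3→D-δ 69, Z4→D-α 26, Z5→D-δ 13
  link cost 188, fixed 38 → total 226.
Compare {D-α, D-β, D-δ}: link cost 157 + fixed 71 = 228.
Compare {D-β, D-δ}: link cost 190 + fixed 50 = 240.
Compare {D-γ, D-δ}: link cost 207 + fixed 36 = 243.
All other subsets cost ≥ 228. Minimum total cost: 226.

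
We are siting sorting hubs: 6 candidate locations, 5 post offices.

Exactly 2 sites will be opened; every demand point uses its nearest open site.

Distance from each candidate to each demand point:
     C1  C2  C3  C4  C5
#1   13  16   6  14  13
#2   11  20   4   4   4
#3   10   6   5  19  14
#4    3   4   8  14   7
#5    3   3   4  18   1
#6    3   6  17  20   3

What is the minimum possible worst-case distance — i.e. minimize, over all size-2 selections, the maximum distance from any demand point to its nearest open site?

4

Open {#2, #4}.
  Farthest demand point is C2 at distance 4 (to #4); all others are ≤ 4.
With {#2, #5} the worst case is 4.
With {#2, #6} the worst case is 6.
No size-2 selection achieves below 4.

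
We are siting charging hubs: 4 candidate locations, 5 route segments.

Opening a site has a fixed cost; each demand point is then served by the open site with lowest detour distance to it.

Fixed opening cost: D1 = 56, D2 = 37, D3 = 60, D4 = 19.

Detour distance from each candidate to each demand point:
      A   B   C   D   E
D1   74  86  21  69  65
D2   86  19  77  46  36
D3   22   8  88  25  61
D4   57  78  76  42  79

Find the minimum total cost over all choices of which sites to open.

Open {D1, D3}: assign each demand point to its cheapest open site.
  A→D3 22, B→D3 8, C→D1 21, D→D3 25, E→D3 61
  detour distance 137, fixed 116 → total 253.
Compare {D3}: detour distance 204 + fixed 60 = 264.
Compare {D2, D3}: detour distance 168 + fixed 97 = 265.
Compare {D1, D2, D3}: detour distance 112 + fixed 153 = 265.
All other subsets cost ≥ 264. Minimum total cost: 253.

253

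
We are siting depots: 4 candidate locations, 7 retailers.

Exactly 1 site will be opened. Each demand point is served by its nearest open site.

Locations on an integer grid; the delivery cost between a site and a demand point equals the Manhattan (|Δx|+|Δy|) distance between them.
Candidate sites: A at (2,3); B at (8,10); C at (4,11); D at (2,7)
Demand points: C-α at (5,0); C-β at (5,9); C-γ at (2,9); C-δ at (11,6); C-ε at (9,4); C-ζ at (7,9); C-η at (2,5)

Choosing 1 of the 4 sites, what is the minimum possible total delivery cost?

46

Open {D}.
  C-α→D 10, C-β→D 5, C-γ→D 2, C-δ→D 10, C-ε→D 10, C-ζ→D 7, C-η→D 2  ⇒ total 46.
Compare {B}: total 51.
Compare {A}: total 54.
No size-1 selection does better; minimum is 46.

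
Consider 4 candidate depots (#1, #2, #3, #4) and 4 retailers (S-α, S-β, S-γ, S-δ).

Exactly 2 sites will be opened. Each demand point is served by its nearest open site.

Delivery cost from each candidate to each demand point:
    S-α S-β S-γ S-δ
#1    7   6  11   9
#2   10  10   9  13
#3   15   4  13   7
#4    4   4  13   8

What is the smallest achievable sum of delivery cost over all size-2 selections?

Open {#2, #4}.
  S-α→#4 4, S-β→#4 4, S-γ→#2 9, S-δ→#4 8  ⇒ total 25.
Compare {#1, #4}: total 27.
Compare {#3, #4}: total 28.
No size-2 selection does better; minimum is 25.

25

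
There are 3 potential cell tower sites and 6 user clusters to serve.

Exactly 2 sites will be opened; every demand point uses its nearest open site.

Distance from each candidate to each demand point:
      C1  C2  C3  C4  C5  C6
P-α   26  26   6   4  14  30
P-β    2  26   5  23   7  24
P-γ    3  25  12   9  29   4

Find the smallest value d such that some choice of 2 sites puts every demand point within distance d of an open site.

25

Open {P-α, P-γ}.
  Farthest demand point is C2 at distance 25 (to P-γ); all others are ≤ 25.
With {P-β, P-γ} the worst case is 25.
With {P-α, P-β} the worst case is 26.
No size-2 selection achieves below 25.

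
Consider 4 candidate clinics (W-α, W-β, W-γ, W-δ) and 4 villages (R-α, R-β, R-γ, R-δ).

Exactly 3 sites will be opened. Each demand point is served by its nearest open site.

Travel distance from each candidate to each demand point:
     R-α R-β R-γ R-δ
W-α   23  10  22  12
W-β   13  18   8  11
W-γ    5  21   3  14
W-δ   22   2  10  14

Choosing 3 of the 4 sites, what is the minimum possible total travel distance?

21

Open {W-β, W-γ, W-δ}.
  R-α→W-γ 5, R-β→W-δ 2, R-γ→W-γ 3, R-δ→W-β 11  ⇒ total 21.
Compare {W-α, W-γ, W-δ}: total 22.
Compare {W-α, W-β, W-γ}: total 29.
No size-3 selection does better; minimum is 21.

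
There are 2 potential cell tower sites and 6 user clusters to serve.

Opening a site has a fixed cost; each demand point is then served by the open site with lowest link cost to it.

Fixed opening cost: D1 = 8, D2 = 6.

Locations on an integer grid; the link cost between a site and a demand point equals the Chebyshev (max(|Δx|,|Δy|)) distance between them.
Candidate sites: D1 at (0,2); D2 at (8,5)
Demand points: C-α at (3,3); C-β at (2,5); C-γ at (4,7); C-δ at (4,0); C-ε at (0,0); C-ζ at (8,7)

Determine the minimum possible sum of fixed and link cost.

Open {D1, D2}: assign each demand point to its cheapest open site.
  C-α→D1 3, C-β→D1 3, C-γ→D2 4, C-δ→D1 4, C-ε→D1 2, C-ζ→D2 2
  link cost 18, fixed 14 → total 32.
Compare {D1}: link cost 25 + fixed 8 = 33.
Compare {D2}: link cost 30 + fixed 6 = 36.

32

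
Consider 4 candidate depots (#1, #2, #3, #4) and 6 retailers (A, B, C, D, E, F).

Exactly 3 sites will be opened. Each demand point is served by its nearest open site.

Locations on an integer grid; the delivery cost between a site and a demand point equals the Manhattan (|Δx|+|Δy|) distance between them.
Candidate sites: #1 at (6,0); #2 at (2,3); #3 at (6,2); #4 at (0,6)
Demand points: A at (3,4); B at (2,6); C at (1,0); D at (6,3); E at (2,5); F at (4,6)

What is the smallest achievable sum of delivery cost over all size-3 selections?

Open {#2, #3, #4}.
  A→#2 2, B→#4 2, C→#2 4, D→#3 1, E→#2 2, F→#4 4  ⇒ total 15.
Compare {#1, #2, #3}: total 17.
Compare {#1, #2, #4}: total 17.
No size-3 selection does better; minimum is 15.

15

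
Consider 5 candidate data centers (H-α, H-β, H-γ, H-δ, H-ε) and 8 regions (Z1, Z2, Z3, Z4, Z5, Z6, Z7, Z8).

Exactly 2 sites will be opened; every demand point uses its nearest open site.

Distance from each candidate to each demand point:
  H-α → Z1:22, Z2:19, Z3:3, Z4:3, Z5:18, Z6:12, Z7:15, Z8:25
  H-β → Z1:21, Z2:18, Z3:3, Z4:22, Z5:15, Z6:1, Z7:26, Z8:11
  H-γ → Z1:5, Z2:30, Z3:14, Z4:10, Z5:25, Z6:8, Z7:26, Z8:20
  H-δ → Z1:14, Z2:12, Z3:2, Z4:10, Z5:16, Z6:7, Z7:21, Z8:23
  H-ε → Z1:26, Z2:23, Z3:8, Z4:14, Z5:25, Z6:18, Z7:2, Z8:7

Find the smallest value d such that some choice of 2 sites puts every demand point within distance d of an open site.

16

Open {H-δ, H-ε}.
  Farthest demand point is Z5 at distance 16 (to H-δ); all others are ≤ 16.
With {H-α, H-γ} the worst case is 20.
With {H-α, H-β} the worst case is 21.
No size-2 selection achieves below 16.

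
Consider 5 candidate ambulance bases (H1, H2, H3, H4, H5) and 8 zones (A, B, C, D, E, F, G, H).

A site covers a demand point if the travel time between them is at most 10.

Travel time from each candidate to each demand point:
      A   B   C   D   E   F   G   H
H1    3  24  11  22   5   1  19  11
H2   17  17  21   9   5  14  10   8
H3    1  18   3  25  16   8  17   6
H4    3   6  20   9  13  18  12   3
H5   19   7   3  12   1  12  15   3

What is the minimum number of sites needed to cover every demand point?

3

Coverage sets (demand points within 10 of each site):
  H1: {A, E, F}
  H2: {D, E, G, H}
  H3: {A, C, F, H}
  H4: {A, B, D, H}
  H5: {B, C, E, H}
No 2 sites suffice: every size-2 union leaves at least one demand point uncovered.
But {H1, H2, H5} covers everything, so the minimum is 3.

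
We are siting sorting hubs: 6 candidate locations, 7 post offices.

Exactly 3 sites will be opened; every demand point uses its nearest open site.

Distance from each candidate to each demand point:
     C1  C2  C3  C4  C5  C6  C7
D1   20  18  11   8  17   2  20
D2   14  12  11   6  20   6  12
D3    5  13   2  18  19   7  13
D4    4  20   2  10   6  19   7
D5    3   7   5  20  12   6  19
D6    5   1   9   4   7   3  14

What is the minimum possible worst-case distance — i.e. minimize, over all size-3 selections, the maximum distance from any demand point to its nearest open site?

7

Open {D1, D4, D6}.
  Farthest demand point is C7 at distance 7 (to D4); all others are ≤ 7.
With {D2, D4, D5} the worst case is 7.
With {D2, D4, D6} the worst case is 7.
No size-3 selection achieves below 7.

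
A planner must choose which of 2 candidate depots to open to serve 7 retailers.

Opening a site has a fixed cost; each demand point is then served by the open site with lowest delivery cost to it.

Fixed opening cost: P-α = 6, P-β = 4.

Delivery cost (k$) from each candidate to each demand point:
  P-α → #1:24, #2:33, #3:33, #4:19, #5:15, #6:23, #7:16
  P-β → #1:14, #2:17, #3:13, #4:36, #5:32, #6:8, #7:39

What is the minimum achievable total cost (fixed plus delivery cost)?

Open {P-α, P-β}: assign each demand point to its cheapest open site.
  #1→P-β 14, #2→P-β 17, #3→P-β 13, #4→P-α 19, #5→P-α 15, #6→P-β 8, #7→P-α 16
  delivery cost 102, fixed 10 → total 112.
Compare {P-β}: delivery cost 159 + fixed 4 = 163.
Compare {P-α}: delivery cost 163 + fixed 6 = 169.

112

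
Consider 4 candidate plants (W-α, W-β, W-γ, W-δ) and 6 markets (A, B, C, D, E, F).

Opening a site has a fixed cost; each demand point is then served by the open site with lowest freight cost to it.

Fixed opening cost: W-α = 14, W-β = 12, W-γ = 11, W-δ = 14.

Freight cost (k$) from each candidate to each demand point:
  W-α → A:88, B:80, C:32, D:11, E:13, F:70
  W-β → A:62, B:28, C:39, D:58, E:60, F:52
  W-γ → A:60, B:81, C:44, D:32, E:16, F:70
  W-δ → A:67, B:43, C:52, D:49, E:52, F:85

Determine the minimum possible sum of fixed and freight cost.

224

Open {W-α, W-β}: assign each demand point to its cheapest open site.
  A→W-β 62, B→W-β 28, C→W-α 32, D→W-α 11, E→W-α 13, F→W-β 52
  freight cost 198, fixed 26 → total 224.
Compare {W-α, W-β, W-γ}: freight cost 196 + fixed 37 = 233.
Compare {W-α, W-β, W-δ}: freight cost 198 + fixed 40 = 238.
Compare {W-α, W-β, W-γ, W-δ}: freight cost 196 + fixed 51 = 247.
All other subsets cost ≥ 233. Minimum total cost: 224.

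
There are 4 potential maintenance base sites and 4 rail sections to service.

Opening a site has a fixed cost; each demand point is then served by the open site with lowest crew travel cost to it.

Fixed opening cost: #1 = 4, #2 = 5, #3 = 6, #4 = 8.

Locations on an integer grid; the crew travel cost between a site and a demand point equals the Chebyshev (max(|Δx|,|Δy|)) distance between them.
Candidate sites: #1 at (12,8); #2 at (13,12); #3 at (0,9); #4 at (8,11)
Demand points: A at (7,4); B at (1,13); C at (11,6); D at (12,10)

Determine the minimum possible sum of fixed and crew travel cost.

23

Open {#1, #3}: assign each demand point to its cheapest open site.
  A→#1 5, B→#3 4, C→#1 2, D→#1 2
  crew travel cost 13, fixed 10 → total 23.
Compare {#1}: crew travel cost 20 + fixed 4 = 24.
Compare {#1, #4}: crew travel cost 16 + fixed 12 = 28.
Compare {#1, #2, #3}: crew travel cost 13 + fixed 15 = 28.
All other subsets cost ≥ 24. Minimum total cost: 23.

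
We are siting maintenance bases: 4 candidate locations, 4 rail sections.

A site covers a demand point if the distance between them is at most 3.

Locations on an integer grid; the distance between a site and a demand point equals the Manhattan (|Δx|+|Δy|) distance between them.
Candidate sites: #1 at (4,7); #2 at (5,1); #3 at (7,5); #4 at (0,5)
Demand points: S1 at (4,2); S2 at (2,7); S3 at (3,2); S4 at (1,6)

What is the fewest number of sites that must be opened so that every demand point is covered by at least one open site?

Coverage sets (demand points within 3 of each site):
  #1: {S2}
  #2: {S1, S3}
  #3: {}
  #4: {S4}
No 2 sites suffice: every size-2 union leaves at least one demand point uncovered.
But {#1, #2, #4} covers everything, so the minimum is 3.

3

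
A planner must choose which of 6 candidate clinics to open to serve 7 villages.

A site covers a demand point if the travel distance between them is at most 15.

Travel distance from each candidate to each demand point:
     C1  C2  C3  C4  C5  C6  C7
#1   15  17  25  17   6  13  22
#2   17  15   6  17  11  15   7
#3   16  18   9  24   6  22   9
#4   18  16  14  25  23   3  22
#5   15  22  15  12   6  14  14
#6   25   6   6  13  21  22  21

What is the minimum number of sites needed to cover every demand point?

Coverage sets (demand points within 15 of each site):
  #1: {C1, C5, C6}
  #2: {C2, C3, C5, C6, C7}
  #3: {C3, C5, C7}
  #4: {C3, C6}
  #5: {C1, C3, C4, C5, C6, C7}
  #6: {C2, C3, C4}
No single site covers all 7 demand points.
But {#2, #5} covers everything, so the minimum is 2.

2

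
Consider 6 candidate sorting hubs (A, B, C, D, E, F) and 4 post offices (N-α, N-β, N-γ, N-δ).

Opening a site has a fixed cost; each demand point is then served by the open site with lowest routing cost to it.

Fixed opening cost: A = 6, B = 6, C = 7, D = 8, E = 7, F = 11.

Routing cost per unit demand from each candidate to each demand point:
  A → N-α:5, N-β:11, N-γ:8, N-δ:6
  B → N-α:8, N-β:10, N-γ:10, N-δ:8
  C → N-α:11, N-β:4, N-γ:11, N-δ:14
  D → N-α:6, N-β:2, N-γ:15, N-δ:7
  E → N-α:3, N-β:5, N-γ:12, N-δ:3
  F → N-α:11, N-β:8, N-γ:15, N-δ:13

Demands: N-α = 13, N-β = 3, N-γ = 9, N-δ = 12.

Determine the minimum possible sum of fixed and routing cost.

174

Open {A, D, E}: assign each demand point to its cheapest open site.
  N-α→E 13×3=39, N-β→D 3×2=6, N-γ→A 9×8=72, N-δ→E 12×3=36
  routing cost 153, fixed 21 → total 174.
Compare {A, E}: routing cost 162 + fixed 13 = 175.
Compare {A, C, E}: routing cost 159 + fixed 20 = 179.
Compare {A, B, D, E}: routing cost 153 + fixed 27 = 180.
All other subsets cost ≥ 175. Minimum total cost: 174.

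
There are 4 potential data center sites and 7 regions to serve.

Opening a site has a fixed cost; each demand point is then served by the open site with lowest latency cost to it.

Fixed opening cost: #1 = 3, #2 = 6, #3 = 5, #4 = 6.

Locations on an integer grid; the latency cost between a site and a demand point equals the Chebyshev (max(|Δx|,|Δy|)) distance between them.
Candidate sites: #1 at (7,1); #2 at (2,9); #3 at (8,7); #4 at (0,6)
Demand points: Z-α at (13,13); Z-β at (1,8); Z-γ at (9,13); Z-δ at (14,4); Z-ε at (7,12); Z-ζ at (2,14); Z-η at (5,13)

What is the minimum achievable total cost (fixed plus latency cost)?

44

Open {#2, #3}: assign each demand point to its cheapest open site.
  Z-α→#3 6, Z-β→#2 1, Z-γ→#3 6, Z-δ→#3 6, Z-ε→#2 5, Z-ζ→#2 5, Z-η→#2 4
  latency cost 33, fixed 11 → total 44.
Compare {#1, #2, #3}: latency cost 33 + fixed 14 = 47.
Compare {#3}: latency cost 43 + fixed 5 = 48.
Compare {#1, #2}: latency cost 40 + fixed 9 = 49.
All other subsets cost ≥ 47. Minimum total cost: 44.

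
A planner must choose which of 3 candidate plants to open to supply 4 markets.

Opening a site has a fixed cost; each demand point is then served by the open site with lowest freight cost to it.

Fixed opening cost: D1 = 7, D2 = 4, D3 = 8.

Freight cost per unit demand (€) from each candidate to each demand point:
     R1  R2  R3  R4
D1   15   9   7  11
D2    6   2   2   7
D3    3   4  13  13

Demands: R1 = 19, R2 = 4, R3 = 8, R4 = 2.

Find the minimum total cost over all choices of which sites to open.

107

Open {D2, D3}: assign each demand point to its cheapest open site.
  R1→D3 19×3=57, R2→D2 4×2=8, R3→D2 8×2=16, R4→D2 2×7=14
  freight cost 95, fixed 12 → total 107.
Compare {D1, D2, D3}: freight cost 95 + fixed 19 = 114.
Compare {D2}: freight cost 152 + fixed 4 = 156.
Compare {D1, D2}: freight cost 152 + fixed 11 = 163.
All other subsets cost ≥ 114. Minimum total cost: 107.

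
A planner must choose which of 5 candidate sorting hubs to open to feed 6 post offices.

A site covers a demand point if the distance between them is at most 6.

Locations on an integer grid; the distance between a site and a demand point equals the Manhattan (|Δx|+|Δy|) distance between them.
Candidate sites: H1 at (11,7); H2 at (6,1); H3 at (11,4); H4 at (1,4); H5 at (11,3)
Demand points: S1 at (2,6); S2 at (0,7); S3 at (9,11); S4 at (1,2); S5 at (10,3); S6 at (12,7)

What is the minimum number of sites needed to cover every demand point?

Coverage sets (demand points within 6 of each site):
  H1: {S3, S5, S6}
  H2: {S4, S5}
  H3: {S5, S6}
  H4: {S1, S2, S4}
  H5: {S5, S6}
No single site covers all 6 demand points.
But {H1, H4} covers everything, so the minimum is 2.

2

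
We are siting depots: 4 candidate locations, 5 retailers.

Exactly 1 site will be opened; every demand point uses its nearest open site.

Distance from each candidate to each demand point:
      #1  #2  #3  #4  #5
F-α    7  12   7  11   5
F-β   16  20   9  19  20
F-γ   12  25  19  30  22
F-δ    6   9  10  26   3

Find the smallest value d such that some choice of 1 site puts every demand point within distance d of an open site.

12

Open {F-α}.
  Farthest demand point is #2 at distance 12 (to F-α); all others are ≤ 12.
With {F-β} the worst case is 20.
With {F-δ} the worst case is 26.
No size-1 selection achieves below 12.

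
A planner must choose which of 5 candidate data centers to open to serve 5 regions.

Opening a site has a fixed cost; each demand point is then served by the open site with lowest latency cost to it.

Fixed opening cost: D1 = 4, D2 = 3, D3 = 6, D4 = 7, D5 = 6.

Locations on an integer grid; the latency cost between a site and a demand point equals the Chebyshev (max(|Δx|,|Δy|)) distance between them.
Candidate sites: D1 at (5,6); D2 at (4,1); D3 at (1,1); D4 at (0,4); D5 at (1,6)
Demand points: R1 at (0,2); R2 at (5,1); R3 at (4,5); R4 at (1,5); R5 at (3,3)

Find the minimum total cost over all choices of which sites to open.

Open {D2}: assign each demand point to its cheapest open site.
  R1→D2 4, R2→D2 1, R3→D2 4, R4→D2 4, R5→D2 2
  latency cost 15, fixed 3 → total 18.
Compare {D1, D2}: latency cost 12 + fixed 7 = 19.
Compare {D2, D4}: latency cost 10 + fixed 10 = 20.
Compare {D2, D5}: latency cost 11 + fixed 9 = 20.
All other subsets cost ≥ 19. Minimum total cost: 18.

18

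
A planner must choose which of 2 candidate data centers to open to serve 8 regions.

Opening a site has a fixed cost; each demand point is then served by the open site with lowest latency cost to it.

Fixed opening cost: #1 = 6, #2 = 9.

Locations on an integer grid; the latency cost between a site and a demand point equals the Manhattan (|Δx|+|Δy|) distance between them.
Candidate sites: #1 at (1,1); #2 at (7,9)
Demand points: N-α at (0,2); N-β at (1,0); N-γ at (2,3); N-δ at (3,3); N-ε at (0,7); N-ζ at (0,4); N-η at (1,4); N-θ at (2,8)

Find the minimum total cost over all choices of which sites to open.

Open {#1}: assign each demand point to its cheapest open site.
  N-α→#1 2, N-β→#1 1, N-γ→#1 3, N-δ→#1 4, N-ε→#1 7, N-ζ→#1 4, N-η→#1 3, N-θ→#1 8
  latency cost 32, fixed 6 → total 38.
Compare {#1, #2}: latency cost 30 + fixed 15 = 45.
Compare {#2}: latency cost 88 + fixed 9 = 97.

38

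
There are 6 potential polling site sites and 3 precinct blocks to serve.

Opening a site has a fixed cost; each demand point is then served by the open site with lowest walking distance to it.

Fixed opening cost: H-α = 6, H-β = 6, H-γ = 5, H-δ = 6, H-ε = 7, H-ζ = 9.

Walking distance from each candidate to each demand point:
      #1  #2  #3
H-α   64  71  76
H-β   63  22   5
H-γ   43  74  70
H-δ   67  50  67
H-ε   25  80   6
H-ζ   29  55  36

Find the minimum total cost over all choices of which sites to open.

65

Open {H-β, H-ε}: assign each demand point to its cheapest open site.
  #1→H-ε 25, #2→H-β 22, #3→H-β 5
  walking distance 52, fixed 13 → total 65.
Compare {H-β, H-γ, H-ε}: walking distance 52 + fixed 18 = 70.
Compare {H-β, H-ζ}: walking distance 56 + fixed 15 = 71.
Compare {H-α, H-β, H-ε}: walking distance 52 + fixed 19 = 71.
All other subsets cost ≥ 70. Minimum total cost: 65.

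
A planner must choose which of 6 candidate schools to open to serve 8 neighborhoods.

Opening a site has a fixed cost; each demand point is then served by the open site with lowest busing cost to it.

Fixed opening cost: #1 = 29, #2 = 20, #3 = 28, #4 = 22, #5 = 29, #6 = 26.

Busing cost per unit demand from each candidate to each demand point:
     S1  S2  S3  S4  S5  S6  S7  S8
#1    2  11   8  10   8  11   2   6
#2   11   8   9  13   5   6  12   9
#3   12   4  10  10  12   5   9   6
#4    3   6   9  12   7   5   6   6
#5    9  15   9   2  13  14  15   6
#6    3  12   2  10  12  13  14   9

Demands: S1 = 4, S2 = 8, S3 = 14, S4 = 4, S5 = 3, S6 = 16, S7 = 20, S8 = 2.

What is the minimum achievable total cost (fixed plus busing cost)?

344

Open {#1, #3, #5, #6}: assign each demand point to its cheapest open site.
  S1→#1 4×2=8, S2→#3 8×4=32, S3→#6 14×2=28, S4→#5 4×2=8, S5→#1 3×8=24, S6→#3 16×5=80, S7→#1 20×2=40, S8→#1 2×6=12
  busing cost 232, fixed 112 → total 344.
Compare {#1, #3, #6}: busing cost 264 + fixed 83 = 347.
Compare {#1, #4, #5, #6}: busing cost 245 + fixed 106 = 351.
Compare {#1, #4, #6}: busing cost 277 + fixed 77 = 354.
All other subsets cost ≥ 347. Minimum total cost: 344.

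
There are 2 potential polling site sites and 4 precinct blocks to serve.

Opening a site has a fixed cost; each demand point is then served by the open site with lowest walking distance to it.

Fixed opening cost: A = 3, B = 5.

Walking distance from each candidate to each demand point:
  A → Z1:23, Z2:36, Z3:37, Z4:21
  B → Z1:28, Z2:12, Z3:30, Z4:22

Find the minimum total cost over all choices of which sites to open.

Open {A, B}: assign each demand point to its cheapest open site.
  Z1→A 23, Z2→B 12, Z3→B 30, Z4→A 21
  walking distance 86, fixed 8 → total 94.
Compare {B}: walking distance 92 + fixed 5 = 97.
Compare {A}: walking distance 117 + fixed 3 = 120.

94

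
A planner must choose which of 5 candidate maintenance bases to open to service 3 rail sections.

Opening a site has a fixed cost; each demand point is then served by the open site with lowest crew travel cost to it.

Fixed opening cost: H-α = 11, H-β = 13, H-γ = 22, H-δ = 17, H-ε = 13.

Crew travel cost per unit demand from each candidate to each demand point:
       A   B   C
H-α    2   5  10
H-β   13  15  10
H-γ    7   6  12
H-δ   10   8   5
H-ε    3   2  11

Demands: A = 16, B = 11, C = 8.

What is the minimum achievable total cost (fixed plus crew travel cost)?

135

Open {H-α, H-δ, H-ε}: assign each demand point to its cheapest open site.
  A→H-α 16×2=32, B→H-ε 11×2=22, C→H-δ 8×5=40
  crew travel cost 94, fixed 41 → total 135.
Compare {H-δ, H-ε}: crew travel cost 110 + fixed 30 = 140.
Compare {H-α, H-β, H-δ, H-ε}: crew travel cost 94 + fixed 54 = 148.
Compare {H-β, H-δ, H-ε}: crew travel cost 110 + fixed 43 = 153.
All other subsets cost ≥ 140. Minimum total cost: 135.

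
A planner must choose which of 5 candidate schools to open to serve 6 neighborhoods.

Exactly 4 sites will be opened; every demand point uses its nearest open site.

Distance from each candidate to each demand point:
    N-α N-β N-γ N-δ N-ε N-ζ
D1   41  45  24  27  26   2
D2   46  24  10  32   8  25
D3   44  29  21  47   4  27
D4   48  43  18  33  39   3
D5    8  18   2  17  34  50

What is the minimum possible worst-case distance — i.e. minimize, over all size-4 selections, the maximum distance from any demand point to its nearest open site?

Open {D1, D2, D3, D5}.
  Farthest demand point is N-β at distance 18 (to D5); all others are ≤ 18.
With {D1, D2, D4, D5} the worst case is 18.
With {D1, D3, D4, D5} the worst case is 18.
No size-4 selection achieves below 18.

18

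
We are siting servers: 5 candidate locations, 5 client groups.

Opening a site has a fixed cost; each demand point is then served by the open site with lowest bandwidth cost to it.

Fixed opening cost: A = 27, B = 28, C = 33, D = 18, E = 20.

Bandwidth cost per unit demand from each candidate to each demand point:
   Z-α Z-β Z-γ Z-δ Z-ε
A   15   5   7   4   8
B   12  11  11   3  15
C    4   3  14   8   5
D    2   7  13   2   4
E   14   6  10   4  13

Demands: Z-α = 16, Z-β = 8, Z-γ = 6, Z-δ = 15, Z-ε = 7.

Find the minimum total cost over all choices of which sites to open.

217

Open {A, D}: assign each demand point to its cheapest open site.
  Z-α→D 16×2=32, Z-β→A 8×5=40, Z-γ→A 6×7=42, Z-δ→D 15×2=30, Z-ε→D 7×4=28
  bandwidth cost 172, fixed 45 → total 217.
Compare {A, C, D}: bandwidth cost 156 + fixed 78 = 234.
Compare {D, E}: bandwidth cost 198 + fixed 38 = 236.
Compare {A, D, E}: bandwidth cost 172 + fixed 65 = 237.
All other subsets cost ≥ 234. Minimum total cost: 217.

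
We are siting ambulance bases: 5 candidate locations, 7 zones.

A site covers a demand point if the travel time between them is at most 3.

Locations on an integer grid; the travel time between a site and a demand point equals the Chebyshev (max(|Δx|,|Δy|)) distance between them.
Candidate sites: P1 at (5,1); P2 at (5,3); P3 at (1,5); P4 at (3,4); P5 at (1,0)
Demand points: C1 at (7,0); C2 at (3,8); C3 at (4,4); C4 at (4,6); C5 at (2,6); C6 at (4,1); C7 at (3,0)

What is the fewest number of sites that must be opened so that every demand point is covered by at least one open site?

2

Coverage sets (demand points within 3 of each site):
  P1: {C1, C3, C6, C7}
  P2: {C1, C3, C4, C5, C6, C7}
  P3: {C2, C3, C4, C5}
  P4: {C3, C4, C5, C6}
  P5: {C6, C7}
No single site covers all 7 demand points.
But {P1, P3} covers everything, so the minimum is 2.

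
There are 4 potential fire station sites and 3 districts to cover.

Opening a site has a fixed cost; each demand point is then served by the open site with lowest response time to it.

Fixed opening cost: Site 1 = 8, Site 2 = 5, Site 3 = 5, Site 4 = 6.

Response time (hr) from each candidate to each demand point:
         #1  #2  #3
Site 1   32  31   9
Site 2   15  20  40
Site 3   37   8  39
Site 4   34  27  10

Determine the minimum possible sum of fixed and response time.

49

Open {Site 2, Site 3, Site 4}: assign each demand point to its cheapest open site.
  #1→Site 2 15, #2→Site 3 8, #3→Site 4 10
  response time 33, fixed 16 → total 49.
Compare {Site 1, Site 2, Site 3}: response time 32 + fixed 18 = 50.
Compare {Site 2, Site 4}: response time 45 + fixed 11 = 56.
Compare {Site 1, Site 2, Site 3, Site 4}: response time 32 + fixed 24 = 56.
All other subsets cost ≥ 50. Minimum total cost: 49.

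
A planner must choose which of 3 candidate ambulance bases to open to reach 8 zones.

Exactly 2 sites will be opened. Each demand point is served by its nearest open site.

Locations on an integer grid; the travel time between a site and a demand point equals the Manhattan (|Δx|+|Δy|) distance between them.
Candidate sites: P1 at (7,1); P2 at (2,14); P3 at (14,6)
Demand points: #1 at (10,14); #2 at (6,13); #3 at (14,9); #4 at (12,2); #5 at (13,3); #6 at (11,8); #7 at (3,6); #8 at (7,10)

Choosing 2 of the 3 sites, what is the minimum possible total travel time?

49

Open {P2, P3}.
  #1→P2 8, #2→P2 5, #3→P3 3, #4→P3 6, #5→P3 4, #6→P3 5, #7→P2 9, #8→P2 9  ⇒ total 49.
Compare {P1, P3}: total 61.
Compare {P1, P2}: total 71.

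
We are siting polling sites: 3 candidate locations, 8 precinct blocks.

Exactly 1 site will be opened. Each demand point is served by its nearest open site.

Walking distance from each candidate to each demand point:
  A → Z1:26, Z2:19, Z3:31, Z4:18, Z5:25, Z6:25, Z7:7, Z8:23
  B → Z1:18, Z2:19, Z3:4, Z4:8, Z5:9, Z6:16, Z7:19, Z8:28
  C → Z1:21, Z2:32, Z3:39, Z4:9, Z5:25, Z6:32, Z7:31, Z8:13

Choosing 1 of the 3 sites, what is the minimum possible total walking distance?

121

Open {B}.
  Z1→B 18, Z2→B 19, Z3→B 4, Z4→B 8, Z5→B 9, Z6→B 16, Z7→B 19, Z8→B 28  ⇒ total 121.
Compare {A}: total 174.
Compare {C}: total 202.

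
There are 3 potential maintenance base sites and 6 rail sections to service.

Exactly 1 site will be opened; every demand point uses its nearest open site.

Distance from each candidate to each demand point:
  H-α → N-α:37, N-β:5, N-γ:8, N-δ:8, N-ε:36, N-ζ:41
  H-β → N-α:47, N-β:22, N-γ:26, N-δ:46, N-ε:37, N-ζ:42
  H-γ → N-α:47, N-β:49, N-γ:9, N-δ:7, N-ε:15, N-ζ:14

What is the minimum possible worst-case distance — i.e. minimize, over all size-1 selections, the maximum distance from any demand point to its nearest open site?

41

Open {H-α}.
  Farthest demand point is N-ζ at distance 41 (to H-α); all others are ≤ 41.
With {H-β} the worst case is 47.
With {H-γ} the worst case is 49.
No size-1 selection achieves below 41.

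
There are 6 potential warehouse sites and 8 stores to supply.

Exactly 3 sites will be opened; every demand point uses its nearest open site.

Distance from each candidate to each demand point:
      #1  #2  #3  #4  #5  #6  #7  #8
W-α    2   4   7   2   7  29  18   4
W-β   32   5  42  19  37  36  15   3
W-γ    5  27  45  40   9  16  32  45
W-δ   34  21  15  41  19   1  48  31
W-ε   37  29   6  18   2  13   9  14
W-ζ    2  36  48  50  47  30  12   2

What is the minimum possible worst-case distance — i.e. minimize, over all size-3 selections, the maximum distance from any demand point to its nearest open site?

Open {W-α, W-δ, W-ε}.
  Farthest demand point is #7 at distance 9 (to W-ε); all others are ≤ 9.
With {W-α, W-δ, W-ζ} the worst case is 12.
With {W-α, W-β, W-ε} the worst case is 13.
No size-3 selection achieves below 9.

9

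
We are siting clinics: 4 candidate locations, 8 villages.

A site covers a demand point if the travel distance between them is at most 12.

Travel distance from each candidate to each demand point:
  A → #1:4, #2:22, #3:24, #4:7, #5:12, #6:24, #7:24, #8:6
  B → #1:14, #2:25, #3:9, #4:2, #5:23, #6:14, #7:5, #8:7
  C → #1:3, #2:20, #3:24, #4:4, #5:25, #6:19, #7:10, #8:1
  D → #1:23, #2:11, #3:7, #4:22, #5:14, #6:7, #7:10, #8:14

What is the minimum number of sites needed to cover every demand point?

2

Coverage sets (demand points within 12 of each site):
  A: {#1, #4, #5, #8}
  B: {#3, #4, #7, #8}
  C: {#1, #4, #7, #8}
  D: {#2, #3, #6, #7}
No single site covers all 8 demand points.
But {A, D} covers everything, so the minimum is 2.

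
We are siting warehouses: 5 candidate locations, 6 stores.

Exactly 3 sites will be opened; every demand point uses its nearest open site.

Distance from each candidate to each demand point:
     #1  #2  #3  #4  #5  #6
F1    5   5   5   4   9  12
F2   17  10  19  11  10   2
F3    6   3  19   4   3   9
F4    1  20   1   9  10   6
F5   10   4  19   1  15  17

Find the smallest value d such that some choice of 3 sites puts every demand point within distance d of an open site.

4

Open {F2, F3, F4}.
  Farthest demand point is #4 at distance 4 (to F3); all others are ≤ 4.
With {F1, F2, F3} the worst case is 5.
With {F1, F3, F4} the worst case is 6.
No size-3 selection achieves below 4.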